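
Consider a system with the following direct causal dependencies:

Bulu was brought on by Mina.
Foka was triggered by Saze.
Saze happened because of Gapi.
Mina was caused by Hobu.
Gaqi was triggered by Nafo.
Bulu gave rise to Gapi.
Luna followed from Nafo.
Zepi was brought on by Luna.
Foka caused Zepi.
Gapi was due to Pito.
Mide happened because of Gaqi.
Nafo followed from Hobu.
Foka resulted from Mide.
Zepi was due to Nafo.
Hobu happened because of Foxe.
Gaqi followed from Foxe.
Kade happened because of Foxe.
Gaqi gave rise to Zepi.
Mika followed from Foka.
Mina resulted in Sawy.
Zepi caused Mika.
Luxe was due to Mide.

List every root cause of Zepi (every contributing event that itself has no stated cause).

Tracing upstream from Zepi: Zepi ← Gaqi ← Foxe.
A separate upstream branch: Zepi ← Foka ← Saze ← Gapi ← Pito.
Each of those chain origins has no stated cause.

Foxe, Pito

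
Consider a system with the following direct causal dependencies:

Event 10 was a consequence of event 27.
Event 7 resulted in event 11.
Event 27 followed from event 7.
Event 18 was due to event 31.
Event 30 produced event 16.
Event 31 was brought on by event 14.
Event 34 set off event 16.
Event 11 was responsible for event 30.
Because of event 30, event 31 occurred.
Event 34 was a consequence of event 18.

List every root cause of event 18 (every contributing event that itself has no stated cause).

event 14, event 7

Tracing upstream from event 18: event 18 ← event 31 ← event 30 ← event 11 ← event 7.
A separate upstream branch: event 18 ← event 31 ← event 14.
Each of those chain origins has no stated cause.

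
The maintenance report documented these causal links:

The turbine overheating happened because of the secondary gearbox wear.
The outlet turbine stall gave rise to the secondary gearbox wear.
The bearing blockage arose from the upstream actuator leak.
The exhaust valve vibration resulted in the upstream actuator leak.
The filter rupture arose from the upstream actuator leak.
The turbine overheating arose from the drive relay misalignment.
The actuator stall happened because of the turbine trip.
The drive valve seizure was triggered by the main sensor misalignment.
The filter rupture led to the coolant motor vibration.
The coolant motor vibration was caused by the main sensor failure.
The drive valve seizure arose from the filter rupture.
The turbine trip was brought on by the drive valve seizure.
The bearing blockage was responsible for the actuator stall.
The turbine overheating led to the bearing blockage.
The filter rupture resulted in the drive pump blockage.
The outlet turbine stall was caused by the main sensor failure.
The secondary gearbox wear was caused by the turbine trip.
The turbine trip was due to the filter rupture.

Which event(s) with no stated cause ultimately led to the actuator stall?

the drive relay misalignment, the exhaust valve vibration, the main sensor failure, the main sensor misalignment

Tracing upstream from the actuator stall: the actuator stall ← the turbine trip ← the drive valve seizure ← the main sensor misalignment.
A separate upstream branch: the actuator stall ← the bearing blockage ← the upstream actuator leak ← the exhaust valve vibration.
A separate upstream branch: the actuator stall ← the bearing blockage ← the turbine overheating ← the drive relay misalignment.
A separate upstream branch: the actuator stall ← the bearing blockage ← the turbine overheating ← the secondary gearbox wear ← the outlet turbine stall ← the main sensor failure.
Each of those chain origins has no stated cause.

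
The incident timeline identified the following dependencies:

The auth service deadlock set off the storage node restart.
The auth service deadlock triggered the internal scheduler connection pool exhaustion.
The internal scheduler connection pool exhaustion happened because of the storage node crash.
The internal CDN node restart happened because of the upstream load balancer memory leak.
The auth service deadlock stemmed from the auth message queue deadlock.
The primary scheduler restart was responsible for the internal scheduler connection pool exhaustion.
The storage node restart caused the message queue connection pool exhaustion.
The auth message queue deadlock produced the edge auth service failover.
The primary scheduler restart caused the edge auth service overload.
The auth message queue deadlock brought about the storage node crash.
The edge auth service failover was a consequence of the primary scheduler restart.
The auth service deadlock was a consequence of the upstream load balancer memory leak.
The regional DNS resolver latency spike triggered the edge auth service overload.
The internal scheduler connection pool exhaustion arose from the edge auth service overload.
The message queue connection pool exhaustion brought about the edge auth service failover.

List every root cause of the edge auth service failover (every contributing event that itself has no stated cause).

Tracing upstream from the edge auth service failover: the edge auth service failover ← the message queue connection pool exhaustion ← the storage node restart ← the auth service deadlock ← the upstream load balancer memory leak.
A separate upstream branch: the edge auth service failover ← the auth message queue deadlock.
A separate upstream branch: the edge auth service failover ← the primary scheduler restart.
Each of those chain origins has no stated cause.

the auth message queue deadlock, the primary scheduler restart, the upstream load balancer memory leak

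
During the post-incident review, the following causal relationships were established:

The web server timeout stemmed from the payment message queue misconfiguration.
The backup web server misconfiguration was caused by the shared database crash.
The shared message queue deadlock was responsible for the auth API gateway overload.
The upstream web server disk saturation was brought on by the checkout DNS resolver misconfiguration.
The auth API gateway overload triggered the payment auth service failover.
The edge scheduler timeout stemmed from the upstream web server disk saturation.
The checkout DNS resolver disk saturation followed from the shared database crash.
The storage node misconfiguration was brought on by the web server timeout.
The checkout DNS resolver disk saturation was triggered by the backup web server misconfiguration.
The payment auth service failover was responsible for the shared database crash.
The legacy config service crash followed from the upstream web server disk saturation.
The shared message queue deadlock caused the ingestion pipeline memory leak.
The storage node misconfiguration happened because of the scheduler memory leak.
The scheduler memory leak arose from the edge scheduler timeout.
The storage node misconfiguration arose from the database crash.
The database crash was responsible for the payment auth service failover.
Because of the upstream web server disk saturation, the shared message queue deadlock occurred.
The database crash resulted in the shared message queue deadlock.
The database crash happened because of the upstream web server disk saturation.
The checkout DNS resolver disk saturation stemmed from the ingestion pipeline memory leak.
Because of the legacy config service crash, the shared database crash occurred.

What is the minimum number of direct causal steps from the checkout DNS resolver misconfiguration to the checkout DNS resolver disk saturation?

4

Shortest chain: the checkout DNS resolver misconfiguration → the upstream web server disk saturation → the legacy config service crash → the shared database crash → the checkout DNS resolver disk saturation.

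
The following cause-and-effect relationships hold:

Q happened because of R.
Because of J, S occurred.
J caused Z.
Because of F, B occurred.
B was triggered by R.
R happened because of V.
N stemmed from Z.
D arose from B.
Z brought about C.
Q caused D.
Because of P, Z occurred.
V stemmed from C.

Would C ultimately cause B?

Yes

There is a causal chain: C → V → R → B.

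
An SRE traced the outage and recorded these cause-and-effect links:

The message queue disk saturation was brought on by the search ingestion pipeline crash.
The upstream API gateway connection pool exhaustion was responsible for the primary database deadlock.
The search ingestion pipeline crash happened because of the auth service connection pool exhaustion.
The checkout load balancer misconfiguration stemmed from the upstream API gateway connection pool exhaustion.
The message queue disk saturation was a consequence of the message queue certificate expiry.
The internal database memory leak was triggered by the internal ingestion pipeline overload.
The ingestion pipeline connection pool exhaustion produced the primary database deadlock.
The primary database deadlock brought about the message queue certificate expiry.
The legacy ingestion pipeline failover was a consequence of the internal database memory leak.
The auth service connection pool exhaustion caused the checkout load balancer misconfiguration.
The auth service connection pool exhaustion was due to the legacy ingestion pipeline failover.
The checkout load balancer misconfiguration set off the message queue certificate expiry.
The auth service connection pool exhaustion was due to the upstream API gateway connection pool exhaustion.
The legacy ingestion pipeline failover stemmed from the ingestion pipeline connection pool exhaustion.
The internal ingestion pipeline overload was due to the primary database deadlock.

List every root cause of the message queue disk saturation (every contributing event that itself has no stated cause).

the ingestion pipeline connection pool exhaustion, the upstream API gateway connection pool exhaustion

Tracing upstream from the message queue disk saturation: the message queue disk saturation ← the message queue certificate expiry ← the primary database deadlock ← the ingestion pipeline connection pool exhaustion.
A separate upstream branch: the message queue disk saturation ← the search ingestion pipeline crash ← the auth service connection pool exhaustion ← the upstream API gateway connection pool exhaustion.
Each of those chain origins has no stated cause.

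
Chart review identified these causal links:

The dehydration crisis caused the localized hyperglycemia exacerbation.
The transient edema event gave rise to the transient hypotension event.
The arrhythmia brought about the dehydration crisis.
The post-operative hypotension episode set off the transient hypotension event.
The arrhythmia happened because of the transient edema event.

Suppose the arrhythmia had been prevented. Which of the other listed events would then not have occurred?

Downstream of the arrhythmia: the dehydration crisis, the localized hyperglycemia exacerbation.

the dehydration crisis, the localized hyperglycemia exacerbation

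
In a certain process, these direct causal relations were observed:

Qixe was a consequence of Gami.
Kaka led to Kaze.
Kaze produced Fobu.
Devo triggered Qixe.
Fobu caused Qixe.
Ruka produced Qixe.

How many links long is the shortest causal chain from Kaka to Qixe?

Shortest chain: Kaka → Kaze → Fobu → Qixe.

3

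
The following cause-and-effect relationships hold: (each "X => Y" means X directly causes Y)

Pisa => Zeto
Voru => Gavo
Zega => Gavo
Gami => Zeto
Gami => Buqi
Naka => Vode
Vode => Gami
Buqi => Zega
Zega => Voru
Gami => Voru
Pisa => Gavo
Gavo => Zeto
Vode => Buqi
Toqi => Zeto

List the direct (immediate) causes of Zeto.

Gami, Gavo, Pisa, Toqi

Upstream contributors include Naka, Vode, Buqi, Zega, Voru, but only Gami, Gavo, Pisa, Toqi feed directly into Zeto.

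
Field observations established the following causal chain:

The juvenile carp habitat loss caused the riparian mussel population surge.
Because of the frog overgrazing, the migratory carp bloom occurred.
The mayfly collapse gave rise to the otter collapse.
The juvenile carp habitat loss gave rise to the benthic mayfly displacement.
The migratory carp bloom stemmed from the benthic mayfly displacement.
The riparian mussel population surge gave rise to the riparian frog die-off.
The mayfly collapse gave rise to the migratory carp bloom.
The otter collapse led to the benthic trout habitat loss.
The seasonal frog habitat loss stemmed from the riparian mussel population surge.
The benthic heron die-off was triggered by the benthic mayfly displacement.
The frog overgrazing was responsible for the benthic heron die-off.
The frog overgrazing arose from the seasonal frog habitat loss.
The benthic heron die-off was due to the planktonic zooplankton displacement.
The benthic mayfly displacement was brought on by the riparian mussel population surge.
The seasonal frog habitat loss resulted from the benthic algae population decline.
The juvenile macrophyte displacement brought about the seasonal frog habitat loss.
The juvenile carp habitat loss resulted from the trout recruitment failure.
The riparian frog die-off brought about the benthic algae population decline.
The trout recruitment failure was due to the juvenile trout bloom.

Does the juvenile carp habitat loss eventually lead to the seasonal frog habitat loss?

Yes

There is a causal chain: the juvenile carp habitat loss → the riparian mussel population surge → the seasonal frog habitat loss.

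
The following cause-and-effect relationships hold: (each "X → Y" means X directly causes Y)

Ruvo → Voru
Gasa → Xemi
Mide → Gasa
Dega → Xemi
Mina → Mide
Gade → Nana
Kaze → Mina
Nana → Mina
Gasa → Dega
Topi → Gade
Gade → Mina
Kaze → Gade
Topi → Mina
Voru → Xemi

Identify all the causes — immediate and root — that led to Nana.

Immediate cause of Nana: Gade.
Further upstream: Kaze, Topi.

Gade, Kaze, Topi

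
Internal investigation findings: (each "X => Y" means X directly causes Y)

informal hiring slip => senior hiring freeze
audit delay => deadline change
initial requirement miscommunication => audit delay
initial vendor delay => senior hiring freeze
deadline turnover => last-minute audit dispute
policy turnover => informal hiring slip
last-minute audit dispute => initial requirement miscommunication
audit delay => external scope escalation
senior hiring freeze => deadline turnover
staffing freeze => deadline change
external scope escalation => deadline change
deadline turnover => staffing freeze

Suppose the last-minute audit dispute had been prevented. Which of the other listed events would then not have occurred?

Downstream of the last-minute audit dispute: the initial requirement miscommunication, the audit delay, the external scope escalation, the deadline change.
Of those, still caused via another path: the deadline change.
The remainder have no surviving cause.

the audit delay, the external scope escalation, the initial requirement miscommunication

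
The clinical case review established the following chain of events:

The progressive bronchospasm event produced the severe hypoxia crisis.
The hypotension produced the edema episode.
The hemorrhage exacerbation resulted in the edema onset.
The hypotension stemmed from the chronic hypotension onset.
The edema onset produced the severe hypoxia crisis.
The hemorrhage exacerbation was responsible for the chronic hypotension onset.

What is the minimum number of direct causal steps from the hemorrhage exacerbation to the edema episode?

Shortest chain: the hemorrhage exacerbation → the chronic hypotension onset → the hypotension → the edema episode.

3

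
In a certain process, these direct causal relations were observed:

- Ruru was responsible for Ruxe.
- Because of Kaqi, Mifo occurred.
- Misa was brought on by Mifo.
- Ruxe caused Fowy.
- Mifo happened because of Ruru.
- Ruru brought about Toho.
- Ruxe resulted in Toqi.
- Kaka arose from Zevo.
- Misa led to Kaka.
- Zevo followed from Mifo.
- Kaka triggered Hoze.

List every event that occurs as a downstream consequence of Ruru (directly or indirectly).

Direct effects: Ruxe, Mifo, Toho.
2 steps out: Toqi, Misa, Zevo, Fowy.
3 steps out: Kaka.
4 steps out: Hoze.
Not reachable from it: Kaqi.

Fowy, Hoze, Kaka, Mifo, Misa, Ruxe, Toho, Toqi, Zevo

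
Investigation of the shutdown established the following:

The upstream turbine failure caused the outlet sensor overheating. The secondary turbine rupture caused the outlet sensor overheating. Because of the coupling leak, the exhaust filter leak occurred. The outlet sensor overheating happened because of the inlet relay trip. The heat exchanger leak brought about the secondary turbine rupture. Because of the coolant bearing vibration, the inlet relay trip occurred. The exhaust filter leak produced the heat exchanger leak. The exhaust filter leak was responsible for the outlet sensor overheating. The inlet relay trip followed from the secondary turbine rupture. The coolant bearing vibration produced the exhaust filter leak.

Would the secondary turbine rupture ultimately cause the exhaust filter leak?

No

The secondary turbine rupture leads to the inlet relay trip, the outlet sensor overheating; the exhaust filter leak is not among them.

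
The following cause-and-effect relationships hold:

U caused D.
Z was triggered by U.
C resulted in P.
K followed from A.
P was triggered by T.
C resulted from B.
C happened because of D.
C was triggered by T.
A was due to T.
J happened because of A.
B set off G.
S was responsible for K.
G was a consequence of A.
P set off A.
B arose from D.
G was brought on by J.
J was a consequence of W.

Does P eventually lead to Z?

No

P leads to A, K, J, G; Z is not among them.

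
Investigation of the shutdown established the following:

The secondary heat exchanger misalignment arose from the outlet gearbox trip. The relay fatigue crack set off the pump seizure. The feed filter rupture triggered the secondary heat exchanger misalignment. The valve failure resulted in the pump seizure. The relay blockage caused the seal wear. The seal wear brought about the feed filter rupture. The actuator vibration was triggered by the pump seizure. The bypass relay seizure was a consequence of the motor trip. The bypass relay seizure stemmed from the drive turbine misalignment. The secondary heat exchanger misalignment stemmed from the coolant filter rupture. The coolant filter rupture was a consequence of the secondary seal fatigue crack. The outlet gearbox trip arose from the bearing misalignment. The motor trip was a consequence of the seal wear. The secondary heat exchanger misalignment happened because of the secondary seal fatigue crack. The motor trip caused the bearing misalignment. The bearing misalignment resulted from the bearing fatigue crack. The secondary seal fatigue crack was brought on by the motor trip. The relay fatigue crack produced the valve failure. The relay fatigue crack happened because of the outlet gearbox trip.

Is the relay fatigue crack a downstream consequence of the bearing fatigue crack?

Yes

There is a causal chain: the bearing fatigue crack → the bearing misalignment → the outlet gearbox trip → the relay fatigue crack.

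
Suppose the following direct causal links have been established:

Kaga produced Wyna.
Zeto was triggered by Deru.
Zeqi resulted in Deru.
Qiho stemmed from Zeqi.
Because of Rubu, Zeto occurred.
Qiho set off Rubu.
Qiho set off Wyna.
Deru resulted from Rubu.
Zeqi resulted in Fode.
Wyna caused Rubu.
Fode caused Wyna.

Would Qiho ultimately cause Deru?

Yes

There is a causal chain: Qiho → Rubu → Deru.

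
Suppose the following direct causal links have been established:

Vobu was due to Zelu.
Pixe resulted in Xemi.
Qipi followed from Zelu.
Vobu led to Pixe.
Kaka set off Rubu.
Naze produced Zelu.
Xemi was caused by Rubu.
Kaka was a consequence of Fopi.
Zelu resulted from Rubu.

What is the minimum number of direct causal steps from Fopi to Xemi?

Shortest chain: Fopi → Kaka → Rubu → Xemi.

3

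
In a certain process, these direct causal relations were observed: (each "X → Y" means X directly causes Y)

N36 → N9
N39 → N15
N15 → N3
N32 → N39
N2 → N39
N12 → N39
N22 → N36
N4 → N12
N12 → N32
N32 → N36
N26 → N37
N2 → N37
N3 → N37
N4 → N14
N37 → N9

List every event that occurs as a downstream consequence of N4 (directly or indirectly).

N12, N14, N15, N3, N32, N36, N37, N39, N9

Direct effects: N12, N14.
2 steps out: N32, N39.
3 steps out: N36, N15.
4 steps out: N3, N9.
5 steps out: N37.
Not reachable from it: N22, N2, N26.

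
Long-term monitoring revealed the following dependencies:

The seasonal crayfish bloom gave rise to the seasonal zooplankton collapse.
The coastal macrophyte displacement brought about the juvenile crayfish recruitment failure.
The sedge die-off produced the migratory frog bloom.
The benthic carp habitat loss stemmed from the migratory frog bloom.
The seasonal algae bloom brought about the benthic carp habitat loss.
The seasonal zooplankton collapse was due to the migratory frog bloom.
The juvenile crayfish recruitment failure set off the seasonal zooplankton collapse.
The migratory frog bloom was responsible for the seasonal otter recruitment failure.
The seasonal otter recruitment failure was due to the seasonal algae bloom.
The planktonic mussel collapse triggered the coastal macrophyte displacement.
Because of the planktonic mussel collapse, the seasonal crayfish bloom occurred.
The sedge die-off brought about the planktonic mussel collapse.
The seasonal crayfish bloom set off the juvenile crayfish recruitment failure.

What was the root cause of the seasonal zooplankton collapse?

Tracing upstream from the seasonal zooplankton collapse: the seasonal zooplankton collapse ← the migratory frog bloom ← the sedge die-off.
The sedge die-off has no stated cause, so it is the root.

the sedge die-off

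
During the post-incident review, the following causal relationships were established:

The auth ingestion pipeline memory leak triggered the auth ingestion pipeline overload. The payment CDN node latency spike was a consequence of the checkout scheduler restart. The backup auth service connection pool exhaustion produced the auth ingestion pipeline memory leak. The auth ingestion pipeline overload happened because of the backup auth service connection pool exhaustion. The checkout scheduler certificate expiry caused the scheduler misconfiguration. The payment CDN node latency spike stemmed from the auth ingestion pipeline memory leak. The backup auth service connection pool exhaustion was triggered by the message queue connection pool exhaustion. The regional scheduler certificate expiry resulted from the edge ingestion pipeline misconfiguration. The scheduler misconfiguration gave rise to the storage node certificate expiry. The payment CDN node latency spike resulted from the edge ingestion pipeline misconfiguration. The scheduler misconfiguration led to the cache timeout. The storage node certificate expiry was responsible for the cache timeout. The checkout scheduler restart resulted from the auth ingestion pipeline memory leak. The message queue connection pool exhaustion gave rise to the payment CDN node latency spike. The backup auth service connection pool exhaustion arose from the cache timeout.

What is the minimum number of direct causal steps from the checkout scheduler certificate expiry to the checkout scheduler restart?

5

Shortest chain: the checkout scheduler certificate expiry → the scheduler misconfiguration → the cache timeout → the backup auth service connection pool exhaustion → the auth ingestion pipeline memory leak → the checkout scheduler restart.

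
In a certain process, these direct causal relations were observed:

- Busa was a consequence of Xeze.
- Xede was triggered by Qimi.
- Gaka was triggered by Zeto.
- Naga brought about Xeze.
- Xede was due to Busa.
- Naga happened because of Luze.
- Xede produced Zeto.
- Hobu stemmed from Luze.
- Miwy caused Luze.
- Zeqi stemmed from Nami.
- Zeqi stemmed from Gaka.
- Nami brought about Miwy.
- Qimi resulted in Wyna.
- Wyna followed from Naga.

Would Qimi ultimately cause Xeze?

Qimi leads to Xede, Wyna, Zeto, Gaka, Zeqi; Xeze is not among them.

No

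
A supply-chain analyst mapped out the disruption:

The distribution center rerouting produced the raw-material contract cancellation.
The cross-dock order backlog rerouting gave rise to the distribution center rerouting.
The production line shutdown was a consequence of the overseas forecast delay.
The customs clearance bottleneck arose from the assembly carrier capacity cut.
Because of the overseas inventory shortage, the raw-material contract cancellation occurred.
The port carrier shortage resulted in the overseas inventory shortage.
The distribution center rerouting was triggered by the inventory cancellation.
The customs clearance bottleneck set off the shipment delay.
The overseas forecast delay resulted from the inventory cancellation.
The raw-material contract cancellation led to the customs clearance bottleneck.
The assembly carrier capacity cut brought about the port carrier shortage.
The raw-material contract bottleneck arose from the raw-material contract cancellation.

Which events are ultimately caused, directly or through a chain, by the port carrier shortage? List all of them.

Direct effects: the overseas inventory shortage.
2 steps out: the raw-material contract cancellation.
3 steps out: the customs clearance bottleneck, the raw-material contract bottleneck.
4 steps out: the shipment delay.
Not reachable from it: the assembly carrier capacity cut, the cross-dock order backlog rerouting, the inventory cancellation, the distribution center rerouting, the overseas forecast delay, the production line shutdown.

the customs clearance bottleneck, the overseas inventory shortage, the raw-material contract bottleneck, the raw-material contract cancellation, the shipment delay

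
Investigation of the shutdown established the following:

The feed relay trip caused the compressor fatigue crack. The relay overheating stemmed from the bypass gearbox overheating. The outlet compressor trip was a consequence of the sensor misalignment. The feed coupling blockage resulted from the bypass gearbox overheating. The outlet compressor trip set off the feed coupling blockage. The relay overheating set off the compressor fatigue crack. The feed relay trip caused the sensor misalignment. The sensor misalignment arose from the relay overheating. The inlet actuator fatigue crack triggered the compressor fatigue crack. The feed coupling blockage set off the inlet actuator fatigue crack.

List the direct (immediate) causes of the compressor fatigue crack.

the feed relay trip, the inlet actuator fatigue crack, the relay overheating

Upstream contributors include the bypass gearbox overheating, the sensor misalignment, the outlet compressor trip, the feed coupling blockage, but only the feed relay trip, the inlet actuator fatigue crack, the relay overheating feed directly into the compressor fatigue crack.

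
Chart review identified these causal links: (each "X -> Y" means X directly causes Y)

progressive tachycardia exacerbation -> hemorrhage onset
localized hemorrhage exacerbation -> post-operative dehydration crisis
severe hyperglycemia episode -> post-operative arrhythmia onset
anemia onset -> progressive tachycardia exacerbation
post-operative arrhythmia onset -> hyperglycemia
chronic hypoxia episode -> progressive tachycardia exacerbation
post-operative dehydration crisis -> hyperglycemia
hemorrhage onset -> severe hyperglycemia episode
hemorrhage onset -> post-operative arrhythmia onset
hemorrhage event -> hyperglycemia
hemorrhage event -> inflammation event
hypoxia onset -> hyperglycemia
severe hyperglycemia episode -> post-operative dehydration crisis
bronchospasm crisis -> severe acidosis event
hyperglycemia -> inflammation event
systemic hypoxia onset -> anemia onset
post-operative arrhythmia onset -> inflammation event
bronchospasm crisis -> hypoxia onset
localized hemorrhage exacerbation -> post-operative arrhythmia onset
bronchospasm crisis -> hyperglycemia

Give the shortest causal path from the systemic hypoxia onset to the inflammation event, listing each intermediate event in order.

the systemic hypoxia onset → the anemia onset
the anemia onset → the progressive tachycardia exacerbation
the progressive tachycardia exacerbation → the hemorrhage onset
the hemorrhage onset → the post-operative arrhythmia onset
the post-operative arrhythmia onset → the inflammation event
Length: 5 steps.

the systemic hypoxia onset → the anemia onset → the progressive tachycardia exacerbation → the hemorrhage onset → the post-operative arrhythmia onset → the inflammation event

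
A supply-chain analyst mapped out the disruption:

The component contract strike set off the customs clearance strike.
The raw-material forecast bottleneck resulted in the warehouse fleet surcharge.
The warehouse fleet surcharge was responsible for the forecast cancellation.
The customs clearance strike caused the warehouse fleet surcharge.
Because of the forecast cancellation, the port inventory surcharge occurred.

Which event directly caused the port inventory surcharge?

the forecast cancellation

Upstream contributors include the component contract strike, the customs clearance strike, the warehouse fleet surcharge, the raw-material forecast bottleneck, but only the forecast cancellation feeds directly into the port inventory surcharge.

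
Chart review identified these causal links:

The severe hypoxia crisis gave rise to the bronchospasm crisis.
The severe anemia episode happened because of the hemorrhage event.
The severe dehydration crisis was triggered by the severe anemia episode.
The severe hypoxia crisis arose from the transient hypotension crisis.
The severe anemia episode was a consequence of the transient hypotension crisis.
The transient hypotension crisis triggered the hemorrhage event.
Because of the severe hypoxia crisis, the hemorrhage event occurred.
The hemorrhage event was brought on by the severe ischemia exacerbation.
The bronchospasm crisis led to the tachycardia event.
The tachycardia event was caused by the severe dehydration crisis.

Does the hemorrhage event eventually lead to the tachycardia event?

There is a causal chain: the hemorrhage event → the severe anemia episode → the severe dehydration crisis → the tachycardia event.

Yes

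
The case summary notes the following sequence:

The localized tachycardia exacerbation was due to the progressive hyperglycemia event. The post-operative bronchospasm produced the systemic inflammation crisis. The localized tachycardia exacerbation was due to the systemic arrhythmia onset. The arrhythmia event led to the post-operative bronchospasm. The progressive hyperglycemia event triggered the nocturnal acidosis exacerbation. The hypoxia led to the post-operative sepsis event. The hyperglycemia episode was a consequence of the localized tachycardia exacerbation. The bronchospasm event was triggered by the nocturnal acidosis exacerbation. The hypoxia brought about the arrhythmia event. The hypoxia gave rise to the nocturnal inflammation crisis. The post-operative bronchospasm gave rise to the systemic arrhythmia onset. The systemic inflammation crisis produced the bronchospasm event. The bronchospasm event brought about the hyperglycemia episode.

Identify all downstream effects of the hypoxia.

the arrhythmia event, the bronchospasm event, the hyperglycemia episode, the localized tachycardia exacerbation, the nocturnal inflammation crisis, the post-operative bronchospasm, the post-operative sepsis event, the systemic arrhythmia onset, the systemic inflammation crisis

Direct effects: the nocturnal inflammation crisis, the post-operative sepsis event, the arrhythmia event.
2 steps out: the post-operative bronchospasm.
3 steps out: the systemic arrhythmia onset, the systemic inflammation crisis.
4 steps out: the bronchospasm event, the localized tachycardia exacerbation.
5 steps out: the hyperglycemia episode.
Not reachable from it: the progressive hyperglycemia event, the nocturnal acidosis exacerbation.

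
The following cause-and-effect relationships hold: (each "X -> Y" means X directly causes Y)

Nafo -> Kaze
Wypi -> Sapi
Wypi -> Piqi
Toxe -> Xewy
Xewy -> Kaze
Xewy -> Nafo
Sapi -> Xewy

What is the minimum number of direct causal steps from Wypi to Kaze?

Shortest chain: Wypi → Sapi → Xewy → Kaze.

3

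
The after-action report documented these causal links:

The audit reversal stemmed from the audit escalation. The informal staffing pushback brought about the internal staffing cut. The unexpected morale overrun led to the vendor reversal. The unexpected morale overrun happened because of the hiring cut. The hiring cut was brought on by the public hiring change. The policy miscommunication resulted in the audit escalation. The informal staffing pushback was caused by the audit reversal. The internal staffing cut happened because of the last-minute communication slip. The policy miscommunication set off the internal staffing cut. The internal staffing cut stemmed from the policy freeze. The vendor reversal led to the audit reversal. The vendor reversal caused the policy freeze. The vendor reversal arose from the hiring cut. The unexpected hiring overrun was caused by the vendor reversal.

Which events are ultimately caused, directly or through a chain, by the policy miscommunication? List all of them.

Direct effects: the audit escalation, the internal staffing cut.
2 steps out: the audit reversal.
3 steps out: the informal staffing pushback.
Not reachable from it: the public hiring change, the hiring cut, the unexpected morale overrun, the vendor reversal, the unexpected hiring overrun, the last-minute communication slip, the policy freeze.

the audit escalation, the audit reversal, the informal staffing pushback, the internal staffing cut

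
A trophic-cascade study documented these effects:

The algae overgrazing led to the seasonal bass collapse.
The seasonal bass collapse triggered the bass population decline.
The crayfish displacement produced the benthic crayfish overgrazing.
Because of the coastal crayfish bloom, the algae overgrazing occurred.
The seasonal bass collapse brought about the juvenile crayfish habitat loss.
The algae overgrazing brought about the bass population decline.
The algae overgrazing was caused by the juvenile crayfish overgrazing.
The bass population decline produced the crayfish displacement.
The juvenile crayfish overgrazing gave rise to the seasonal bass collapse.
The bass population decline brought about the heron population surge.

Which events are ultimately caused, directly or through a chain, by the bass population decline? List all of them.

Direct effects: the crayfish displacement, the heron population surge.
2 steps out: the benthic crayfish overgrazing.
Not reachable from it: the juvenile crayfish overgrazing, the algae overgrazing, the seasonal bass collapse, the juvenile crayfish habitat loss, the coastal crayfish bloom.

the benthic crayfish overgrazing, the crayfish displacement, the heron population surge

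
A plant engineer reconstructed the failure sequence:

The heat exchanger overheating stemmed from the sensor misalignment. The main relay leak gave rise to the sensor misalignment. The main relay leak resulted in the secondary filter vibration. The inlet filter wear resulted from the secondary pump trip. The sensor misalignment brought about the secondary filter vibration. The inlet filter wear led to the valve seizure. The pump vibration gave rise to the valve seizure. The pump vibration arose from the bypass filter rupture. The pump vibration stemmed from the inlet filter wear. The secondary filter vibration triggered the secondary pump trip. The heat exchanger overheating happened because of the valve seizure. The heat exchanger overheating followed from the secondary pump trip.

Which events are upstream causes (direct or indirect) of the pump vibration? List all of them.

the bypass filter rupture, the inlet filter wear, the main relay leak, the secondary filter vibration, the secondary pump trip, the sensor misalignment

Immediate causes of the pump vibration: the inlet filter wear, the bypass filter rupture.
Further upstream: the main relay leak, the sensor misalignment, the secondary filter vibration, the secondary pump trip.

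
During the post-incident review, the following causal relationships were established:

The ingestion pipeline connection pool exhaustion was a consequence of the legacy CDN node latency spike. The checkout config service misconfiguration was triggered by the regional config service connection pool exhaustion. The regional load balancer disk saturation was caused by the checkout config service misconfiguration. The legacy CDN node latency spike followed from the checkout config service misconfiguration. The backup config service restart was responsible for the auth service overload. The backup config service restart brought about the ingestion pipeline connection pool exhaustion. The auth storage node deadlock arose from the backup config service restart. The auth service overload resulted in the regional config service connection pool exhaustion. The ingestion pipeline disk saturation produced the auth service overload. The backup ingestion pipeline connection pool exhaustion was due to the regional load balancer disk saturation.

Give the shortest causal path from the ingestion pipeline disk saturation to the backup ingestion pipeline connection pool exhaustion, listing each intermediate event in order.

the ingestion pipeline disk saturation → the auth service overload
the auth service overload → the regional config service connection pool exhaustion
the regional config service connection pool exhaustion → the checkout config service misconfiguration
the checkout config service misconfiguration → the regional load balancer disk saturation
the regional load balancer disk saturation → the backup ingestion pipeline connection pool exhaustion
Length: 5 steps.

the ingestion pipeline disk saturation → the auth service overload → the regional config service connection pool exhaustion → the checkout config service misconfiguration → the regional load balancer disk saturation → the backup ingestion pipeline connection pool exhaustion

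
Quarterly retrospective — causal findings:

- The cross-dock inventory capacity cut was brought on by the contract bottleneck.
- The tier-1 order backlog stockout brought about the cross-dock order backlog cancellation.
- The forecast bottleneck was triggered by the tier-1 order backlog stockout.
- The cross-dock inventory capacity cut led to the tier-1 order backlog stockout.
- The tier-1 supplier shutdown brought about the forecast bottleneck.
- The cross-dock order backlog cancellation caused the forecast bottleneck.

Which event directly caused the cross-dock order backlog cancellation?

Upstream contributors include the contract bottleneck, the cross-dock inventory capacity cut, but only the tier-1 order backlog stockout feeds directly into the cross-dock order backlog cancellation.

the tier-1 order backlog stockout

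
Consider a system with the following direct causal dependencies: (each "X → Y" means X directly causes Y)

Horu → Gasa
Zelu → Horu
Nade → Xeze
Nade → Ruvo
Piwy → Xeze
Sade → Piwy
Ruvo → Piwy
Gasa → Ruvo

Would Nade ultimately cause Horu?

Nade leads to Ruvo, Piwy, Xeze; Horu is not among them.

No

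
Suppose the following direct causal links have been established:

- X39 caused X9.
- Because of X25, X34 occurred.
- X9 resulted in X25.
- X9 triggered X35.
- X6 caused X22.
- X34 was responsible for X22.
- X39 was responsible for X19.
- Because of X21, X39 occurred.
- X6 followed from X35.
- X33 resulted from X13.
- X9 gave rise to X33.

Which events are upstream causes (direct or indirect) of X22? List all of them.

X21, X25, X34, X35, X39, X6, X9

Immediate causes of X22: X6, X34.
Further upstream: X21, X39, X9, X35, X25.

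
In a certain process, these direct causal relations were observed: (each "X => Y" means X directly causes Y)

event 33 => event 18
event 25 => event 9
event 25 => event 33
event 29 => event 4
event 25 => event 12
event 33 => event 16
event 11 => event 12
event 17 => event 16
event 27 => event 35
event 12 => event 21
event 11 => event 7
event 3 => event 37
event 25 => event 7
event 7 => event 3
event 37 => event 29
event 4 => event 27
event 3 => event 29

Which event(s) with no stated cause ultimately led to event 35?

event 11, event 25

Tracing upstream from event 35: event 35 ← event 27 ← event 4 ← event 29 ← event 3 ← event 7 ← event 25.
A separate upstream branch: event 35 ← event 27 ← event 4 ← event 29 ← event 3 ← event 7 ← event 11.
Each of those chain origins has no stated cause.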